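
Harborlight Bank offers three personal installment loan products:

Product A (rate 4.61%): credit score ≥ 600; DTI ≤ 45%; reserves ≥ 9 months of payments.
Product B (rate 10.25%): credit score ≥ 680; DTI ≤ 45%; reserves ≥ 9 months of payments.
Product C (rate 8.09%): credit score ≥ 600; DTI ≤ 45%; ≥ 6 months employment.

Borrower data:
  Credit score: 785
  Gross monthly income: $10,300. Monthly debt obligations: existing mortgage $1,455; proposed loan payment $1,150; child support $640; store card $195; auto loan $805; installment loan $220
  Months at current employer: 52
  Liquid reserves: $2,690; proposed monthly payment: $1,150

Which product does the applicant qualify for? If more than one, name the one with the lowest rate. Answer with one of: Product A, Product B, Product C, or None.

Product C

Total debts = (1,455 + 1,150 + 640 + 195 + 805 + 220) = 4,465; DTI = 4,465/10,300 = 43.3%.
Reserves = 2,690/1,150 = 2.3 months.
Product A: score 785 ≥ 600; DTI 43.3% ≤ 45%; reserves 2.3 < 9 mo → does not qualify.
Product B: score 785 ≥ 680; DTI 43.3% ≤ 45%; reserves 2.3 < 9 mo → does not qualify.
Product C: score 785 ≥ 600; DTI 43.3% ≤ 45%; employment 52 ≥ 6 mo → qualifies.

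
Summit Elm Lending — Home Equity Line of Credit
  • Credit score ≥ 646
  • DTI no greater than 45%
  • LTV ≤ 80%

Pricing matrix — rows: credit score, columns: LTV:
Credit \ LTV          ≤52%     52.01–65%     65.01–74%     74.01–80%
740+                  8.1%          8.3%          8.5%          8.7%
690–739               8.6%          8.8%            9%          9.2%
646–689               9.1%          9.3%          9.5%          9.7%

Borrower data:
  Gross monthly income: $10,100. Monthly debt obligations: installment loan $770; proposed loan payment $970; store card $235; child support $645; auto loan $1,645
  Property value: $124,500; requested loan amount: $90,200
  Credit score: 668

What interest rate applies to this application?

9.5%

Credit score 668 ≥ 646; Total monthly debts = (770 + 970 + 235 + 645 + 1,645) = 4,265. DTI: 4,265 ÷ 10,100 = 42.2%, within the 45% cap
LTV: 90,200 ÷ 124,500 = 72.4%, within 80% cap
Row: 668 falls in 646–689. Column: 72.4% falls in 65.01–74%. Rate = 9.5%.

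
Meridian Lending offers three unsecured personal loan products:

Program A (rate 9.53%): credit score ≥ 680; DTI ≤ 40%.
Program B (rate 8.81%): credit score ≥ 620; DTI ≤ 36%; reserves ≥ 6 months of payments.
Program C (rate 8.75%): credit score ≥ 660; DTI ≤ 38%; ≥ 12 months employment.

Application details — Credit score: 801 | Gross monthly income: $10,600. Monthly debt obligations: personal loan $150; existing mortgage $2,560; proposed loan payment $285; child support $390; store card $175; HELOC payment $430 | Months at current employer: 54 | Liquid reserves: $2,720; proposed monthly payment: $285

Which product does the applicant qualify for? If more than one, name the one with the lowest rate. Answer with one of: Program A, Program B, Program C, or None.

Total debts = (150 + 2,560 + 285 + 390 + 175 + 430) = 3,990; DTI = 3,990/10,600 = 37.6%.
Reserves = 2,720/285 = 9.5 months.
Program A: score 801 ≥ 680; DTI 37.6% ≤ 40% → qualifies.
Program B: score 801 ≥ 620; DTI 37.6% > 36%; reserves 9.5 ≥ 6 mo → does not qualify.
Program C: score 801 ≥ 660; DTI 37.6% ≤ 38%; employment 54 ≥ 12 mo → qualifies.
Qualifying: Program A, Program C. Lowest rate is 8.75% → Program C.

Program C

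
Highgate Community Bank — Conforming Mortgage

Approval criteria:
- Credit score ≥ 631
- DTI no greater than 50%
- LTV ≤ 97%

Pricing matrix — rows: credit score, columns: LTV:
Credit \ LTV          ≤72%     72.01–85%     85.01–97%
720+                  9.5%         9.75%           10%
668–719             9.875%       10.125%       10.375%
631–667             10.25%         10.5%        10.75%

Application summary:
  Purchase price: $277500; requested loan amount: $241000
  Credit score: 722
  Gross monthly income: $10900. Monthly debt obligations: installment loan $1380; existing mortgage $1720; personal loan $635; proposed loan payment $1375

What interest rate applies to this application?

10%

Credit score 722 ≥ 631; Total monthly debts = (1,380 + 1,720 + 635 + 1,375) = 5,110. DTI = 5,110/10,900 = 46.9% ≤ 50%
Loan-to-value = 241,000/277,500 = 86.8% — pass (97% max)
Credit 722 → row 720+; LTV 86.8% → column 85.01–97%. Grid cell → 10%.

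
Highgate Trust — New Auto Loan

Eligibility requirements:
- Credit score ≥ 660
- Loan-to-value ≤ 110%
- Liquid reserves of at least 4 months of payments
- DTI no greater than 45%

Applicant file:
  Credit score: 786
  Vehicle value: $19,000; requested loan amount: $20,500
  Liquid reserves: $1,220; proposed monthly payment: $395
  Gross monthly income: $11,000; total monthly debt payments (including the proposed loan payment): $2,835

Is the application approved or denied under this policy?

Credit score 786 ≥ 660 (meets)
LTV: 20,500 ÷ 19,000 = 107.9%, within 110% cap
Reserves: 1,220 ÷ 395 = 3.1 months (below 4-month minimum)
DTI = 2,835/11,000 = 25.8% ≤ 45%
Fails on reserves.

Denied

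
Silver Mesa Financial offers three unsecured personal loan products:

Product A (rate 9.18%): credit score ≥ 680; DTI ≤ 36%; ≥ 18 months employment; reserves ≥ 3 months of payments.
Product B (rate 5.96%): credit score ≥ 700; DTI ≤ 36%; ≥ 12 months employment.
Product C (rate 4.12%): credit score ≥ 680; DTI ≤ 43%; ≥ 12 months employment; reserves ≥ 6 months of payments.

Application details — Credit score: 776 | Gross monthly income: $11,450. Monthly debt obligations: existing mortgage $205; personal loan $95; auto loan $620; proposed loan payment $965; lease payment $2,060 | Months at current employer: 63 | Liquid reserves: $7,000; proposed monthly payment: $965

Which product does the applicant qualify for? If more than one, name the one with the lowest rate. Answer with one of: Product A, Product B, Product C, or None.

Product C

Total debts = (205 + 95 + 620 + 965 + 2,060) = 3,945; DTI = 3,945/11,450 = 34.5%.
Reserves = 7,000/965 = 7.3 months.
Product A: score 776 ≥ 680; DTI 34.5% ≤ 36%; employment 63 ≥ 18 mo; reserves 7.3 ≥ 3 mo → qualifies.
Product B: score 776 ≥ 700; DTI 34.5% ≤ 36%; employment 63 ≥ 12 mo → qualifies.
Product C: score 776 ≥ 680; DTI 34.5% ≤ 43%; employment 63 ≥ 12 mo; reserves 7.3 ≥ 6 mo → qualifies.
Qualifying: Product A, Product B, Product C. Lowest rate is 4.12% → Product C.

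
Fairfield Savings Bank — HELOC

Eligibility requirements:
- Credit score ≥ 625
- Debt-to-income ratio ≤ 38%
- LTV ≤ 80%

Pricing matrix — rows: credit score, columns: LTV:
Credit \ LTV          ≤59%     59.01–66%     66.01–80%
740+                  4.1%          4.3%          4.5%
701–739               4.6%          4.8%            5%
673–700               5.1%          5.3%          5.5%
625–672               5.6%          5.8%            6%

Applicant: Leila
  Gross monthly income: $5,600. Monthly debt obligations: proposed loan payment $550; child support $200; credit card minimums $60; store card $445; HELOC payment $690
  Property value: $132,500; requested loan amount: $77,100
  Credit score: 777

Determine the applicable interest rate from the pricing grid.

Credit score 777 ≥ 625; Total monthly debts = (550 + 200 + 60 + 445 + 690) = 1,945. DTI: 1,945 ÷ 5,600 = 34.7%, within the 38% cap
Loan-to-value = 77,100/132,500 = 58.2% — pass (80% max)
Credit 777 → row 740+; LTV 58.2% → column ≤59%. Grid cell → 4.1%.

4.1%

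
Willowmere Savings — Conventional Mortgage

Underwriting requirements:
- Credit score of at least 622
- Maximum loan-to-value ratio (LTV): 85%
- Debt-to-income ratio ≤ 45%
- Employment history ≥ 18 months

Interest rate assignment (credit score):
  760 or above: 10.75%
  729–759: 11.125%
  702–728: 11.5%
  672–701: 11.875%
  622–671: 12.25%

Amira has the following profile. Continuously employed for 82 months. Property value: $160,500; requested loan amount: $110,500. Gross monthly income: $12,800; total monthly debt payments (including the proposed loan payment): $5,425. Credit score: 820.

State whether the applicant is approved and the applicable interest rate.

Credit score 820 ≥ 622 (meets minimum)
DTI: 5,425 ÷ 12,800 = 42.4%, within the 45% cap
Employment 82 ≥ 18 months
LTV = 110,500/160,500 = 68.8% ≤ 85%
All requirements met. Score 820 falls in the 760 or above tier → 10.75%.

Approved at 10.75%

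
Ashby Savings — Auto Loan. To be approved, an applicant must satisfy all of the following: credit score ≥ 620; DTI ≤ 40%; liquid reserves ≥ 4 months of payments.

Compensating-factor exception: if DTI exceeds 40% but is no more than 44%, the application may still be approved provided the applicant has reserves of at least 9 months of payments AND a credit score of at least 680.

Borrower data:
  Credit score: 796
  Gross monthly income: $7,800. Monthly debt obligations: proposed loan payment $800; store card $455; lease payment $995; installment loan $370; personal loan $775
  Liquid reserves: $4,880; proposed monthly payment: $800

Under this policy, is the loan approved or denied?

Credit score 796 ≥ 620 (meets base)
Total debts = (800 + 455 + 995 + 370 + 775) = 3,395. DTI: 3,395 ÷ 7,800 = 43.5%, over the 40% base limit.
Reserves: 4,880 ÷ 800 = 6.1 months (meets 4-month minimum)
43.5% falls in the override range (40%–44%), so the compensating-factor test applies.
Override check — reserves: 6.1 mo (short of 9); score: 796 (ok).
Compensating-factor requirement not fully met.

Denied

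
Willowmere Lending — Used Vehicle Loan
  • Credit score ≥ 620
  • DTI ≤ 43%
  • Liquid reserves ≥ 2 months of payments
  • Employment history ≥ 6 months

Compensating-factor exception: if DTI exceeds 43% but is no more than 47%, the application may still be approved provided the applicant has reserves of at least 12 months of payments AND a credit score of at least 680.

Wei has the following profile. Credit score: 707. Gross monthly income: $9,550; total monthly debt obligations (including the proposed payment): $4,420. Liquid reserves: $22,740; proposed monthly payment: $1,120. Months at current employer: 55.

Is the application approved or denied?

Approved

Credit score 707 ≥ 620 (meets base)
DTI = 4,420/9,550 = 46.3% > 43% — standard DTI limit exceeded.
Liquid reserves cover 22,740/1,120 = 20.3 months — ≥ 2 required
Employment 55 ≥ 6 months
46.3% falls in the override range (43%–47%), so the compensating-factor test applies.
Override check — reserves: 20.3 mo (ok); score: 707 (ok).
Both override conditions satisfied; DTI exception granted.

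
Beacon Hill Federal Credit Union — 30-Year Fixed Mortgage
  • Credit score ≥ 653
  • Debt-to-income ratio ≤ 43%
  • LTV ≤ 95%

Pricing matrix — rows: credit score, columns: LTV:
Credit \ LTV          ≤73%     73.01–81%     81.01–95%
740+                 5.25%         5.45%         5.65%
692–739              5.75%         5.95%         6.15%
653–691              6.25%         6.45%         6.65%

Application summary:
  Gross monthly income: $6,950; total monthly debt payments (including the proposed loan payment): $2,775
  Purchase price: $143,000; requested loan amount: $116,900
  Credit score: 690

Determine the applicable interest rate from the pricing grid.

6.65%

Credit score 690 ≥ 653; Debt-to-income = 2,775/6,950 = 39.9% — meets 43% limit
Loan-to-value = 116,900/143,000 = 81.7% — pass (95% max)
Row: 690 falls in 653–691. Column: 81.7% falls in 81.01–95%. Rate = 6.65%.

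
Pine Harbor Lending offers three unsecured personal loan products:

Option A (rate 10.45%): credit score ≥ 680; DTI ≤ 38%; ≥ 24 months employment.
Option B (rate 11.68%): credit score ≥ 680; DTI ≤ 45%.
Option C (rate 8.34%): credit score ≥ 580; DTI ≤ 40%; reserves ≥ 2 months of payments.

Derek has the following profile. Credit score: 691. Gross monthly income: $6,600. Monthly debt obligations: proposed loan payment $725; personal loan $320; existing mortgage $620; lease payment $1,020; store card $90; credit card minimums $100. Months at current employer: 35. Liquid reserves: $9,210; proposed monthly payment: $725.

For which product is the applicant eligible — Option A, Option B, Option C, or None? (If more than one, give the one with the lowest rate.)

Total debts = (725 + 320 + 620 + 1,020 + 90 + 100) = 2,875; DTI = 2,875/6,600 = 43.6%.
Reserves = 9,210/725 = 12.7 months.
Option A: score 691 ≥ 680; DTI 43.6% > 38%; employment 35 ≥ 24 mo → does not qualify.
Option B: score 691 ≥ 680; DTI 43.6% ≤ 45% → qualifies.
Option C: score 691 ≥ 580; DTI 43.6% > 40%; reserves 12.7 ≥ 2 mo → does not qualify.

Option B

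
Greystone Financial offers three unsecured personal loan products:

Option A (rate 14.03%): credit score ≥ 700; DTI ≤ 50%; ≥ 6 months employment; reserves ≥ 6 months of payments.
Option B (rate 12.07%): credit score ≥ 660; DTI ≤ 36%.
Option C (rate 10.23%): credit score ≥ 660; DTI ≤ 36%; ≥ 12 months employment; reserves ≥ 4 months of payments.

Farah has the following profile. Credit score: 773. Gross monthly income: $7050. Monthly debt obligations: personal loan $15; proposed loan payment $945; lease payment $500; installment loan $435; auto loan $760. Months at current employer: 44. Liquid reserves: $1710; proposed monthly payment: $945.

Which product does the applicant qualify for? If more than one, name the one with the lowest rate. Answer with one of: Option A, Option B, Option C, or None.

Total debts = (15 + 945 + 500 + 435 + 760) = 2,655; DTI = 2,655/7,050 = 37.7%.
Reserves = 1,710/945 = 1.8 months.
Option A: score 773 ≥ 700; DTI 37.7% ≤ 50%; employment 44 ≥ 6 mo; reserves 1.8 < 6 mo → does not qualify.
Option B: score 773 ≥ 660; DTI 37.7% > 36% → does not qualify.
Option C: score 773 ≥ 660; DTI 37.7% > 36%; employment 44 ≥ 12 mo; reserves 1.8 < 4 mo → does not qualify.

None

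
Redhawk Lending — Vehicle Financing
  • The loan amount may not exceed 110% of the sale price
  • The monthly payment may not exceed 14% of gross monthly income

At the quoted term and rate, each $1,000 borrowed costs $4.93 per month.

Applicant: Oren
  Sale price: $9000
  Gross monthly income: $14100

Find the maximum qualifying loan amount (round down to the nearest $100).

$9,900

Payment cap: 14% × $14,100 = $1,974/month.
At $4.93 per $1,000, that supports 1,974/4.93 × 1,000 ≈ $400,405 → $400,400.
LTV cap: 110% × $9,000 = $9,900 → $9,900.
Binding constraint: loan-to-value.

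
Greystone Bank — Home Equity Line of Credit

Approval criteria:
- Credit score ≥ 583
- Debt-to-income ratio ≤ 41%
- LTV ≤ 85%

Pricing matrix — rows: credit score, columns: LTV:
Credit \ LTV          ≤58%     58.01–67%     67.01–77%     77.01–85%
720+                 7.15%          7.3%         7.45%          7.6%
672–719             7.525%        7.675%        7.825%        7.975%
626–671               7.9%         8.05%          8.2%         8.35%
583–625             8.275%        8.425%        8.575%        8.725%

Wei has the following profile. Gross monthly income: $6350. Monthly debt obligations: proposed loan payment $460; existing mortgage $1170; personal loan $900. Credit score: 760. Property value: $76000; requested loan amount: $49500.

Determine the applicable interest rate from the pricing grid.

7.3%

Credit score 760 ≥ 583; Total monthly debts = (460 + 1,170 + 900) = 2,530. DTI = 2,530/6,350 = 39.8% ≤ 41%
LTV = 49,500/76,000 = 65.1% ≤ 85%
Row: 760 falls in 720+. Column: 65.1% falls in 58.01–67%. Rate = 7.3%.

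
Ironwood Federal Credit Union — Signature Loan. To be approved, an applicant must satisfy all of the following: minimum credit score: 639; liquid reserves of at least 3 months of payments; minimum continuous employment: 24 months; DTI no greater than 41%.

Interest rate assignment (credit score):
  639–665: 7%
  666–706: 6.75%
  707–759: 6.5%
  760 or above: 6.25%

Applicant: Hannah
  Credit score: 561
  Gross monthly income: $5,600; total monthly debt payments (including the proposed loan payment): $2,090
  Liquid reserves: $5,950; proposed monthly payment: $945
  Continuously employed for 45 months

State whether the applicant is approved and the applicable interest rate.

Credit score 561 < 639 (below minimum)
Employment 45 ≥ 24 months
Reserves = 5,950/945 = 6.3 months ≥ 3
DTI = 2,090/5,600 = 37.3% ≤ 41%
Not all requirements met → denied.

Denied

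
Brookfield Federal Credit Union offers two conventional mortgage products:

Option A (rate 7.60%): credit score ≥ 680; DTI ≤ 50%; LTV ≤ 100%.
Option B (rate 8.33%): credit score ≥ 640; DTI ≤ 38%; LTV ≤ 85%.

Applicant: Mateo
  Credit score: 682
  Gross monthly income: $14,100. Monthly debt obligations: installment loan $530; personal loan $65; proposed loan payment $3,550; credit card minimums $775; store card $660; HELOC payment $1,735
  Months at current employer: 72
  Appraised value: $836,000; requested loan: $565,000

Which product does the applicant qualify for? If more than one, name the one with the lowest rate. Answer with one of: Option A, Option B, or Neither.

Total debts = (530 + 65 + 3,550 + 775 + 660 + 1,735) = 7,315; DTI = 7,315/14,100 = 51.9%.
LTV = 565,000/836,000 = 67.6%.
Option A: score 682 ≥ 680; DTI 51.9% > 50%; LTV 67.6% ≤ 100% → does not qualify.
Option B: score 682 ≥ 640; DTI 51.9% > 38%; LTV 67.6% ≤ 85% → does not qualify.

Neither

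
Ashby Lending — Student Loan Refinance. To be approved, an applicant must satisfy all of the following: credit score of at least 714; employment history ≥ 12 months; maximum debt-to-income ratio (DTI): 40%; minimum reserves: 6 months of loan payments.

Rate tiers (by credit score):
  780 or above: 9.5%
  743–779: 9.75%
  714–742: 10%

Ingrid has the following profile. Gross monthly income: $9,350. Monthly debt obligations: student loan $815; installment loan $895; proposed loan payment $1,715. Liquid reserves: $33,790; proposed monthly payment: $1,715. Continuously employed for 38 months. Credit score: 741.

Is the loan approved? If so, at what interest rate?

Credit score 741 ≥ 714 (meets minimum)
Reserves = 33,790/1,715 = 19.7 months ≥ 6
Total monthly debts = (815 + 895 + 1,715) = 3,425. Debt-to-income = 3,425/9,350 = 36.6% — meets 40% limit
Employment 38 ≥ 12 months
All requirements met. Score 741 falls in the 714–742 tier → 10%.

Approved at 10%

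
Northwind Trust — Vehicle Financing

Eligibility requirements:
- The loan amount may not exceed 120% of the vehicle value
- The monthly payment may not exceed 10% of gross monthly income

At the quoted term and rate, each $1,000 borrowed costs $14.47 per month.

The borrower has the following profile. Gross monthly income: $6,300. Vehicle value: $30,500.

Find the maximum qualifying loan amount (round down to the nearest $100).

$36,600

Payment cap: 10% × $6,300 = $630/month.
At $14.47 per $1,000, that supports 630/14.47 × 1,000 ≈ $43,538 → $43,500.
LTV cap: 120% × $30,500 = $36,600 → $36,600.
Binding constraint: loan-to-value.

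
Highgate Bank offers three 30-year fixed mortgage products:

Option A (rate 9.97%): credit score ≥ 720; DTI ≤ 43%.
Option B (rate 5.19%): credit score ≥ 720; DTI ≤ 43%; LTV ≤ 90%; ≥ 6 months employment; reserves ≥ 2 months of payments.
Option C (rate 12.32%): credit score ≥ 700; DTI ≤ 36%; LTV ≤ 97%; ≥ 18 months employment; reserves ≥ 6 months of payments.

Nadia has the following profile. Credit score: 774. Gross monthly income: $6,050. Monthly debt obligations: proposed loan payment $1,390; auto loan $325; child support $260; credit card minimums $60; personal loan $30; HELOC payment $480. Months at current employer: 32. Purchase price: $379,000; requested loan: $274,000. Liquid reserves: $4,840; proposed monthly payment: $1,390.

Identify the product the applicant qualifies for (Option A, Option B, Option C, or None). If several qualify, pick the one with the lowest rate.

Option B

Total debts = (1,390 + 325 + 260 + 60 + 30 + 480) = 2,545; DTI = 2,545/6,050 = 42.1%.
LTV = 274,000/379,000 = 72.3%.
Reserves = 4,840/1,390 = 3.5 months.
Option A: score 774 ≥ 720; DTI 42.1% ≤ 43% → qualifies.
Option B: score 774 ≥ 720; DTI 42.1% ≤ 43%; LTV 72.3% ≤ 90%; employment 32 ≥ 6 mo; reserves 3.5 ≥ 2 mo → qualifies.
Option C: score 774 ≥ 700; DTI 42.1% > 36%; LTV 72.3% ≤ 97%; employment 32 ≥ 18 mo; reserves 3.5 < 6 mo → does not qualify.
Qualifying: Option A, Option B. Lowest rate is 5.19% → Option B.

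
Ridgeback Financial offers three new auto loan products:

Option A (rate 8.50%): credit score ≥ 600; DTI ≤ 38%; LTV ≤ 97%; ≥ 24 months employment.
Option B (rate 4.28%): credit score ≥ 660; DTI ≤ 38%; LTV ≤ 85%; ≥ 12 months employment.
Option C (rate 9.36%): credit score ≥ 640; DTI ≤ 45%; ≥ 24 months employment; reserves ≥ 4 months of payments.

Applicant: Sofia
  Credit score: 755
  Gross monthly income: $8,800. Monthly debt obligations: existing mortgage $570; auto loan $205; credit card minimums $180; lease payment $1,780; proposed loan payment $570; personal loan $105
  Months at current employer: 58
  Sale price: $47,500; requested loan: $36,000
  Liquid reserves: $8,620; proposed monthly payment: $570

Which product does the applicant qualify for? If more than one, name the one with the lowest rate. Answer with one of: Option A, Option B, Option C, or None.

Total debts = (570 + 205 + 180 + 1,780 + 570 + 105) = 3,410; DTI = 3,410/8,800 = 38.8%.
LTV = 36,000/47,500 = 75.8%.
Reserves = 8,620/570 = 15.1 months.
Option A: score 755 ≥ 600; DTI 38.8% > 38%; LTV 75.8% ≤ 97%; employment 58 ≥ 24 mo → does not qualify.
Option B: score 755 ≥ 660; DTI 38.8% > 38%; LTV 75.8% ≤ 85%; employment 58 ≥ 12 mo → does not qualify.
Option C: score 755 ≥ 640; DTI 38.8% ≤ 45%; employment 58 ≥ 24 mo; reserves 15.1 ≥ 4 mo → qualifies.

Option C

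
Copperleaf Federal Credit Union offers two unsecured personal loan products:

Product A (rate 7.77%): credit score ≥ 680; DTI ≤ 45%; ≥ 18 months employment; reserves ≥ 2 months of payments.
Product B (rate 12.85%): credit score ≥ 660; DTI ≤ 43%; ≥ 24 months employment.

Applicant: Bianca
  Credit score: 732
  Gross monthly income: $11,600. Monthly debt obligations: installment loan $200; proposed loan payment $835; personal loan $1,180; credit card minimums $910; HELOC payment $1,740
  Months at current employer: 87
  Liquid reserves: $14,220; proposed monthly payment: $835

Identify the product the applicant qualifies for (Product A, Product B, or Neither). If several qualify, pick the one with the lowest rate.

Total debts = (200 + 835 + 1,180 + 910 + 1,740) = 4,865; DTI = 4,865/11,600 = 41.9%.
Reserves = 14,220/835 = 17.0 months.
Product A: score 732 ≥ 680; DTI 41.9% ≤ 45%; employment 87 ≥ 18 mo; reserves 17.0 ≥ 2 mo → qualifies.
Product B: score 732 ≥ 660; DTI 41.9% ≤ 43%; employment 87 ≥ 24 mo → qualifies.
Qualifying: Product A, Product B. Lowest rate is 7.77% → Product A.

Product A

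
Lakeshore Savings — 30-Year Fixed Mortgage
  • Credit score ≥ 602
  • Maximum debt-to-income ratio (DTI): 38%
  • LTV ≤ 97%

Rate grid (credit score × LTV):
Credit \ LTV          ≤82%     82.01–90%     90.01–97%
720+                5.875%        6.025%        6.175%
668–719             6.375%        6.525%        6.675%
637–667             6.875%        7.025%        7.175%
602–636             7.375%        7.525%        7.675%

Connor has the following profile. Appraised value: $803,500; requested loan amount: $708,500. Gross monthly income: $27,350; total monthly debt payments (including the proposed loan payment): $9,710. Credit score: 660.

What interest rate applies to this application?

Credit score 660 ≥ 602; Debt-to-income = 9,710/27,350 = 35.5% — meets 38% limit
Loan-to-value = 708,500/803,500 = 88.2% — pass (97% max)
Score 660 is in the 637–667 band; LTV 88.2% is in the 82.01–90% band → 7.025%.

7.025%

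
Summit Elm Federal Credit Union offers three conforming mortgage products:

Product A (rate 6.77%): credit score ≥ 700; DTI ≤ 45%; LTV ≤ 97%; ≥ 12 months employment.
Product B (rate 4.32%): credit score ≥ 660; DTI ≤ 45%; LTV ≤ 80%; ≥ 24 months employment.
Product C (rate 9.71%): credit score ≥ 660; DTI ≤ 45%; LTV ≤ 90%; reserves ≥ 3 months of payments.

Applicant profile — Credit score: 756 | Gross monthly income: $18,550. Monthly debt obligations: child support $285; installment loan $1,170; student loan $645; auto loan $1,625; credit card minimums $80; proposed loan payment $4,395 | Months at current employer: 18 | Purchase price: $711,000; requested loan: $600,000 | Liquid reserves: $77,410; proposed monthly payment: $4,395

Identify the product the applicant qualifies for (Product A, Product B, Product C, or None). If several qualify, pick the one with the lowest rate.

Total debts = (285 + 1,170 + 645 + 1,625 + 80 + 4,395) = 8,200; DTI = 8,200/18,550 = 44.2%.
LTV = 600,000/711,000 = 84.4%.
Reserves = 77,410/4,395 = 17.6 months.
Product A: score 756 ≥ 700; DTI 44.2% ≤ 45%; LTV 84.4% ≤ 97%; employment 18 ≥ 12 mo → qualifies.
Product B: score 756 ≥ 660; DTI 44.2% ≤ 45%; LTV 84.4% > 80%; employment 18 < 24 mo → does not qualify.
Product C: score 756 ≥ 660; DTI 44.2% ≤ 45%; LTV 84.4% ≤ 90%; reserves 17.6 ≥ 3 mo → qualifies.
Qualifying: Product A, Product C. Lowest rate is 6.77% → Product A.

Product A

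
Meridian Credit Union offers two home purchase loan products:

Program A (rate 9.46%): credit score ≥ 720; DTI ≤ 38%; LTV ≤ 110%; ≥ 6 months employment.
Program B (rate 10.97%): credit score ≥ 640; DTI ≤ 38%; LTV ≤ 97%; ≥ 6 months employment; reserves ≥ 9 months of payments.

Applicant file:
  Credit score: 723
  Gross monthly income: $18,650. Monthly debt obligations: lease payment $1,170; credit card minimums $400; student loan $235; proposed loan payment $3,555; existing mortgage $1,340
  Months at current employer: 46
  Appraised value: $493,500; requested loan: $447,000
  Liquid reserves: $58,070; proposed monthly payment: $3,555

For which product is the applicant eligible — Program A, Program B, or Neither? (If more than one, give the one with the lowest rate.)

Total debts = (1,170 + 400 + 235 + 3,555 + 1,340) = 6,700; DTI = 6,700/18,650 = 35.9%.
LTV = 447,000/493,500 = 90.6%.
Reserves = 58,070/3,555 = 16.3 months.
Program A: score 723 ≥ 720; DTI 35.9% ≤ 38%; LTV 90.6% ≤ 110%; employment 46 ≥ 6 mo → qualifies.
Program B: score 723 ≥ 640; DTI 35.9% ≤ 38%; LTV 90.6% ≤ 97%; employment 46 ≥ 6 mo; reserves 16.3 ≥ 9 mo → qualifies.
Qualifying: Program A, Program B. Lowest rate is 9.46% → Program A.

Program A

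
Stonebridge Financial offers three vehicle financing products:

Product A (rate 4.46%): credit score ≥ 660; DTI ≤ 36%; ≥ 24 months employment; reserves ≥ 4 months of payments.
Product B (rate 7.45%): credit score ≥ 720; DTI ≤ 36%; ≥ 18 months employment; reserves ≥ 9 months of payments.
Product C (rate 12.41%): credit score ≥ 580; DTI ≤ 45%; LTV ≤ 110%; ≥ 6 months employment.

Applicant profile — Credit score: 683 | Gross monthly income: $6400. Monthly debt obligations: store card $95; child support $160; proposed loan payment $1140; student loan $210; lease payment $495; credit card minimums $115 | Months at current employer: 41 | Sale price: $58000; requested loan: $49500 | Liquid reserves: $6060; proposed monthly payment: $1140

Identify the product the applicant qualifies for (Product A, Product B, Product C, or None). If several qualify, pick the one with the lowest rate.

Total debts = (95 + 160 + 1,140 + 210 + 495 + 115) = 2,215; DTI = 2,215/6,400 = 34.6%.
LTV = 49,500/58,000 = 85.3%.
Reserves = 6,060/1,140 = 5.3 months.
Product A: score 683 ≥ 660; DTI 34.6% ≤ 36%; employment 41 ≥ 24 mo; reserves 5.3 ≥ 4 mo → qualifies.
Product B: score 683 < 720; DTI 34.6% ≤ 36%; employment 41 ≥ 18 mo; reserves 5.3 < 9 mo → does not qualify.
Product C: score 683 ≥ 580; DTI 34.6% ≤ 45%; LTV 85.3% ≤ 110%; employment 41 ≥ 6 mo → qualifies.
Qualifying: Product A, Product C. Lowest rate is 4.46% → Product A.

Product A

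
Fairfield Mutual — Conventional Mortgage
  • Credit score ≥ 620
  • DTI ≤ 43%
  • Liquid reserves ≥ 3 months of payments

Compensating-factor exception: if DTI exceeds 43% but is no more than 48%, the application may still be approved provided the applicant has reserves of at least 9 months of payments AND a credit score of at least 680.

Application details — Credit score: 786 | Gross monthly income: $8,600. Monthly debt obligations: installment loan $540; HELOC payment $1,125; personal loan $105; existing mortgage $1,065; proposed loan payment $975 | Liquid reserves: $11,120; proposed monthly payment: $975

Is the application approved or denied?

Credit score 786 ≥ 620 (meets base)
Total debts = (540 + 1,125 + 105 + 1,065 + 975) = 3,810. DTI: 3,810 ÷ 8,600 = 44.3%, over the 43% base limit.
Liquid reserves cover 11,120/975 = 11.4 months — ≥ 3 required
44.3% falls in the override range (43%–48%), so the compensating-factor test applies.
Override check — reserves: 11.4 mo (ok); score: 786 (ok).
Both override conditions satisfied; DTI exception granted.

Approved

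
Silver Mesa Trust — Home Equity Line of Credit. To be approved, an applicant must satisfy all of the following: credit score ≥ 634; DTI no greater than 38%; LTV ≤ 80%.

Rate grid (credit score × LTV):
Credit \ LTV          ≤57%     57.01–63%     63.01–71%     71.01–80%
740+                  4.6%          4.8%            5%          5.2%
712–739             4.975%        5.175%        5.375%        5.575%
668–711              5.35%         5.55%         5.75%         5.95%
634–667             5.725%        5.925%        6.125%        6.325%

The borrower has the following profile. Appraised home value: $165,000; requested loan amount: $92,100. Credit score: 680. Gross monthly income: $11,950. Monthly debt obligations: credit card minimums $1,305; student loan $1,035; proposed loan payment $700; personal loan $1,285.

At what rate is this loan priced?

Credit score 680 ≥ 634; Total monthly debts = (1,305 + 1,035 + 700 + 1,285) = 4,325. DTI = 4,325/11,950 = 36.2% ≤ 38%
LTV = 92,100/165,000 = 55.8% ≤ 80%
Credit 680 → row 668–711; LTV 55.8% → column ≤57%. Grid cell → 5.35%.

5.35%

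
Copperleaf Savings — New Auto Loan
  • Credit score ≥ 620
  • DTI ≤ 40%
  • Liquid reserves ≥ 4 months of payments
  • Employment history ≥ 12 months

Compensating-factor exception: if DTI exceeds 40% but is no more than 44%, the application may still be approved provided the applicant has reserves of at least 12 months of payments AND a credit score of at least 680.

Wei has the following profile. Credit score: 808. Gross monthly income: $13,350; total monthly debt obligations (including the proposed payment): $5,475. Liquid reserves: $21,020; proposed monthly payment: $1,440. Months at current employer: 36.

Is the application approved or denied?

Approved

Credit score 808 ≥ 620 (meets base)
DTI: 5,475 ÷ 13,350 = 41%, over the 40% base limit.
Liquid reserves cover 21,020/1,440 = 14.6 months — ≥ 4 required
Employment 36 ≥ 12 months
41% falls in the override range (40%–44%), so the compensating-factor test applies.
Override check — reserves: 14.6 mo (ok); score: 808 (ok).
Both override conditions satisfied; DTI exception granted.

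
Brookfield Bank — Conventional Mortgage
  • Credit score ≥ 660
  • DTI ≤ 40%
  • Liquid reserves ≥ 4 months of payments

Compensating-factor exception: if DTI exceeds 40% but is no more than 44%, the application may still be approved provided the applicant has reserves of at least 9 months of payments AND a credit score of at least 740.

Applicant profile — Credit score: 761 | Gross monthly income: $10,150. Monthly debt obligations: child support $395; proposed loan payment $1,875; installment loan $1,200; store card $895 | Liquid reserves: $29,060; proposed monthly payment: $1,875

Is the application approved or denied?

Credit score 761 ≥ 660 (meets base)
Total debts = (395 + 1,875 + 1,200 + 895) = 4,365. DTI = 4,365/10,150 = 43% > 40% — standard DTI limit exceeded.
Liquid reserves cover 29,060/1,875 = 15.5 months — ≥ 4 required
DTI 43% is within the 40%–44% exception band; checking compensating factors.
Override check — reserves: 15.5 mo (ok); score: 761 (ok).
Both compensating conditions met → exception applies.

Approved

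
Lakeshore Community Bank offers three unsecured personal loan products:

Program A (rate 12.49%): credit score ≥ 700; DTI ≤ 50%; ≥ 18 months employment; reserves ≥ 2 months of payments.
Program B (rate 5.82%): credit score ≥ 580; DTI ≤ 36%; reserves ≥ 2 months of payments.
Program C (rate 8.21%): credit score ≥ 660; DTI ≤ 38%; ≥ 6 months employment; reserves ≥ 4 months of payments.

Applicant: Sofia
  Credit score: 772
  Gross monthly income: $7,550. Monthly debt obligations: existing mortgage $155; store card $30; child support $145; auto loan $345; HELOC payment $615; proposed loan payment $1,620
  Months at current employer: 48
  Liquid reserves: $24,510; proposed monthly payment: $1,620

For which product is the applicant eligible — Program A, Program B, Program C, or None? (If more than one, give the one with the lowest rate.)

Program A

Total debts = (155 + 30 + 145 + 345 + 615 + 1,620) = 2,910; DTI = 2,910/7,550 = 38.5%.
Reserves = 24,510/1,620 = 15.1 months.
Program A: score 772 ≥ 700; DTI 38.5% ≤ 50%; employment 48 ≥ 18 mo; reserves 15.1 ≥ 2 mo → qualifies.
Program B: score 772 ≥ 580; DTI 38.5% > 36%; reserves 15.1 ≥ 2 mo → does not qualify.
Program C: score 772 ≥ 660; DTI 38.5% > 38%; employment 48 ≥ 6 mo; reserves 15.1 ≥ 4 mo → does not qualify.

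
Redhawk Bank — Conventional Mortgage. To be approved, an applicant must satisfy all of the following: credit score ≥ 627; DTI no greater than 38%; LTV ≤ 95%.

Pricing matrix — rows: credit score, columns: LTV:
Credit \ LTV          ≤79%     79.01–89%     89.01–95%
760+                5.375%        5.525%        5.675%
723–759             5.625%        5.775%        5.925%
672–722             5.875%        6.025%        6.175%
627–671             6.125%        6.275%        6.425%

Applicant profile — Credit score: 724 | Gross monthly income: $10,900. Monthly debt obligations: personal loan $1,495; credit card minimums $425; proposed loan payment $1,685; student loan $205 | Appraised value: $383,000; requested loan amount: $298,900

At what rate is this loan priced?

5.625%

Credit score 724 ≥ 627; Total monthly debts = (1,495 + 425 + 1,685 + 205) = 3,810. DTI = 3,810/10,900 = 35% ≤ 38%
LTV: 298,900 ÷ 383,000 = 78%, within 95% cap
Row: 724 falls in 723–759. Column: 78% falls in ≤79%. Rate = 5.625%.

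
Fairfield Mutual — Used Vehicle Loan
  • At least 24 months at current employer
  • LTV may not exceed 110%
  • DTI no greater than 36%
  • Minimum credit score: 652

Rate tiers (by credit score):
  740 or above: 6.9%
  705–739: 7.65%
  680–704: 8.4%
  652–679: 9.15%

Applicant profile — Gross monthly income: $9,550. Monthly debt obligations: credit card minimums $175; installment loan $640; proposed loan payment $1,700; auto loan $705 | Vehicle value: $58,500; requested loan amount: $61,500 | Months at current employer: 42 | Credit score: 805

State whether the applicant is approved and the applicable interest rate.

Credit score 805 ≥ 652 (meets minimum)
Loan-to-value = 61,500/58,500 = 105.1% — pass (110% max)
Employment 42 ≥ 24 months
Total monthly debts = (175 + 640 + 1,700 + 705) = 3,220. Debt-to-income = 3,220/9,550 = 33.7% — meets 36% limit
All requirements met. Score 805 falls in the 740 or above tier → 6.9%.

Approved at 6.9%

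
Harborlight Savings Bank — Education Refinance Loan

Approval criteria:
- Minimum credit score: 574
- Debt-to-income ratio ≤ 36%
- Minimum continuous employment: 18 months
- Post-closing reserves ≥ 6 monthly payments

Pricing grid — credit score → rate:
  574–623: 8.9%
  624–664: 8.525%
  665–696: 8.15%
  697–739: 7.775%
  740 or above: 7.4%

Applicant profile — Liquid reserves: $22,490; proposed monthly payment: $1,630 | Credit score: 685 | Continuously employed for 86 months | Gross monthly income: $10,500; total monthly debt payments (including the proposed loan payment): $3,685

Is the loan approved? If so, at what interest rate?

Credit score 685 ≥ 574 (meets minimum)
Debt-to-income = 3,685/10,500 = 35.1% — meets 36% limit
Reserves: 22,490 ÷ 1,630 = 13.8 months (meets 6-month minimum)
Employment 86 ≥ 18 months
All requirements met. Score 685 falls in the 665–696 tier → 8.15%.

Approved at 8.15%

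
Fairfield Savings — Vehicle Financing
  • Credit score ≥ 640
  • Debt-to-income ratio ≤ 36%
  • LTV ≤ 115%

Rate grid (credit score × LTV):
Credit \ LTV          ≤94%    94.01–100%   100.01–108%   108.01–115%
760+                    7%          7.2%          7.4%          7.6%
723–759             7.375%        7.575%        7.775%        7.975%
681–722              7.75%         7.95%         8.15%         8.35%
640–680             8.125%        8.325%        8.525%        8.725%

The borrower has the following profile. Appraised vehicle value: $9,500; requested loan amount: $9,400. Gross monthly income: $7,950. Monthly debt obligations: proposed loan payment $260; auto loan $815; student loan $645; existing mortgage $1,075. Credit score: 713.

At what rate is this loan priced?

Credit score 713 ≥ 640; Total monthly debts = (260 + 815 + 645 + 1,075) = 2,795. DTI = 2,795/7,950 = 35.2% ≤ 36%
LTV = 9,400/9,500 = 98.9% ≤ 115%
Score 713 is in the 681–722 band; LTV 98.9% is in the 94.01–100% band → 7.95%.

7.95%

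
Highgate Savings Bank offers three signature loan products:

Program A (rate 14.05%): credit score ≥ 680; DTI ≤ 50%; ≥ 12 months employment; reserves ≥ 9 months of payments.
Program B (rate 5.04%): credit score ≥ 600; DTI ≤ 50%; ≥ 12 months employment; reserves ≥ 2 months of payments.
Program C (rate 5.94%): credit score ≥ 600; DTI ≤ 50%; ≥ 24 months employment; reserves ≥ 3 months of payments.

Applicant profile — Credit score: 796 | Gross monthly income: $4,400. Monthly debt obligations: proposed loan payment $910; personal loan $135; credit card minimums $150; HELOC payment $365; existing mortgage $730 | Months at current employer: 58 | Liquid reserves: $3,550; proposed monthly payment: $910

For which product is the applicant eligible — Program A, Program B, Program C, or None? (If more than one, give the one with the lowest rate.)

None

Total debts = (910 + 135 + 150 + 365 + 730) = 2,290; DTI = 2,290/4,400 = 52%.
Reserves = 3,550/910 = 3.9 months.
Program A: score 796 ≥ 680; DTI 52% > 50%; employment 58 ≥ 12 mo; reserves 3.9 < 9 mo → does not qualify.
Program B: score 796 ≥ 600; DTI 52% > 50%; employment 58 ≥ 12 mo; reserves 3.9 ≥ 2 mo → does not qualify.
Program C: score 796 ≥ 600; DTI 52% > 50%; employment 58 ≥ 24 mo; reserves 3.9 ≥ 3 mo → does not qualify.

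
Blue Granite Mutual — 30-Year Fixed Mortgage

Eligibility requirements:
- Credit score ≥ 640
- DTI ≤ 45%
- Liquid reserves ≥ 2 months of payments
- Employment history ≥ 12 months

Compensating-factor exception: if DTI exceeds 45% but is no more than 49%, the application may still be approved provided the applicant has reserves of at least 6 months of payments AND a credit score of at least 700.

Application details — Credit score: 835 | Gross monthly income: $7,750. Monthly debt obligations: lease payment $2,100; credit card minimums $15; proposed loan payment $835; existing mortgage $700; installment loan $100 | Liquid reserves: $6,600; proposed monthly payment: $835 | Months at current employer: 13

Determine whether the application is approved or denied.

Credit score 835 ≥ 640 (meets base)
Total debts = (2,100 + 15 + 835 + 700 + 100) = 3,750. DTI = 3,750/7,750 = 48.4% > 45% — standard DTI limit exceeded.
Reserves = 6,600/835 = 7.9 months ≥ 2
Employment 13 ≥ 12 months
48.4% falls in the override range (45%–49%), so the compensating-factor test applies.
Override check — reserves: 7.9 mo (ok); score: 835 (ok).
Both compensating conditions met → exception applies.

Approved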